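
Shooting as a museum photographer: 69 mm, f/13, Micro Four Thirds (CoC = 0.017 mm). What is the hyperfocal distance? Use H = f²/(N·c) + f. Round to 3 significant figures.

21.6 m

Hyperfocal distance H = f²/(N·c) + f = 69²/(13 × 0.017) + 69 = 4761/0.221 + 69 ≈ 21612.0 mm ≈ 21.6 m.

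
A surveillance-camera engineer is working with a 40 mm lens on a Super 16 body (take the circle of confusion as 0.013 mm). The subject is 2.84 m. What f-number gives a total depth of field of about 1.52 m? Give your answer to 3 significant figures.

Write h = H − f = f²/(N·c). The thin-lens limits are Dn = s·h/(h + (s−f)) and Df = s·h/(h − (s−f)), so DoF = Df − Dn = 2·s·(s−f)·h / (h² − (s−f)²).
That is a quadratic in h: DoF·h² − 2·s·(s−f)·h − DoF·(s−f)² = 0 ⇒ h = (s−f)·(s + √(s² + DoF²)) / DoF = 2800 × (2840 + √(2840² + 1520²)) / 1520 = 2800 × (2840 + 3221.18) / 1520 ≈ 11165 mm.
Then N = f²/(c·h) = 40² / (0.013 × 11165) = 1600 / 145.15 ≈ 11.

f/11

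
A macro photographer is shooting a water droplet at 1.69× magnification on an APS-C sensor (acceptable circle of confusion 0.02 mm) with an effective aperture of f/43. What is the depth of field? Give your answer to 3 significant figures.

At magnification m, DoF ≈ 2·N_eff·c/m² = 2 × 43 × 0.02 / 1.69² = 1.72 / 2.856 ≈ 0.602 mm.

0.602 mm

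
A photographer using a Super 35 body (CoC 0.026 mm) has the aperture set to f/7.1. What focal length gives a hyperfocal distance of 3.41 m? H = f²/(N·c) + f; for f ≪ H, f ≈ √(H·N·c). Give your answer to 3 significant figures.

25.0 mm

From H = f²/(N·c) + f, with f ≪ H: f ≈ √(H·N·c) = √(3410 × 7.1 × 0.026) = √629.49 ≈ 25.09 mm.
Exact: f² + N·c·f − N·c·H = 0 ⇒ f = (−N·c + √((N·c)² + 4·N·c·H))/2 = (−0.1846 + √2518.0)/2 ≈ 24.997 mm ≈ 25.0 mm.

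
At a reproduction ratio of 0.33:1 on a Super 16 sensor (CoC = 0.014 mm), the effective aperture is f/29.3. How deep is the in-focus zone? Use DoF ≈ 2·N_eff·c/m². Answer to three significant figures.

7.53 mm

At magnification m, DoF ≈ 2·N_eff·c/m² = 2 × 29.3 × 0.014 / 0.33² = 0.8204 / 0.1089 ≈ 7.53 mm.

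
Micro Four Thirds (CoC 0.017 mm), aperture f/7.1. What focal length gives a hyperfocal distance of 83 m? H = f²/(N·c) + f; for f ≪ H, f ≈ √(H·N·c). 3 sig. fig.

From H = f²/(N·c) + f, with f ≪ H: f ≈ √(H·N·c) = √(83000 × 7.1 × 0.017) = √10018 ≈ 100.1 mm.
The +f correction barely moves this — solving exactly, f² + N·c·f − N·c·H = 0 ⇒ f = (−N·c + √((N·c)² + 4·N·c·H))/2 = (−0.1207 + √40072)/2 ≈ 100.03 mm, so f ≈ 100 mm.

100 mm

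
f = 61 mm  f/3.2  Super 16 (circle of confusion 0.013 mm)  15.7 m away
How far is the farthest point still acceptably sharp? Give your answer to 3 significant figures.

Hyperfocal distance H = f²/(N·c) + f = 61²/(3.2 × 0.013) + 61 = 3721/0.0416 + 61 ≈ 89508.1 mm ≈ 89.51 m.
Far limit Df = s·(H − f)/(H − s) = 15700 × (89508.1 − 61) / (89508.1 − 15700) = 15700 × 89447.1 / 73808.1 ≈ 19027 mm ≈ 19.0 m.

19.0 m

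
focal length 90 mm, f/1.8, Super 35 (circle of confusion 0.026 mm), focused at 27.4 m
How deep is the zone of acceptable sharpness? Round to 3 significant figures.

8.87 m

Hyperfocal distance H = f²/(N·c) + f = 90²/(1.8 × 0.026) + 90 = 8100/0.0468 + 90 ≈ 173166.9 mm ≈ 173.2 m.
Near limit Dn = s·(H − f)/(H + s − 2f) = 27400 × (173166.9 − 90) / (173166.9 + 27400 − 2 × 90) = 27400 × 173076.9 / 200386.9 ≈ 23665.8 mm.
Far limit Df = s·(H − f)/(H − s) = 27400 × (173166.9 − 90) / (173166.9 − 27400) = 27400 × 173076.9 / 145766.9 ≈ 32533.5 mm.
Depth of field = Df − Dn = 32533.5 − 23665.8 ≈ 8867.7 mm ≈ 8.87 m.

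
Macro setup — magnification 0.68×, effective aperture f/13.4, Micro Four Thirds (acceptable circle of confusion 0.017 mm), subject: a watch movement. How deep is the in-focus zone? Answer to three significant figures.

At magnification m, DoF ≈ 2·N_eff·c/m² = 2 × 13.4 × 0.017 / 0.68² = 0.4556 / 0.4624 ≈ 0.985 mm.

0.985 mm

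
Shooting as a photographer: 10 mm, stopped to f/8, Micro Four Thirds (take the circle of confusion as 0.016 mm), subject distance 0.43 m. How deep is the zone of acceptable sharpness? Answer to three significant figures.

0.650 m

Hyperfocal distance H = f²/(N·c) + f = 10²/(8 × 0.016) + 10 = 100/0.128 + 10 ≈ 791.2 mm ≈ 0.791 m.
Near limit Dn = s·(H − f)/(H + s − 2f) = 430 × (791.2 − 10) / (791.2 + 430 − 2 × 10) = 430 × 781.2 / 1201.2 ≈ 279.66 mm.
Far limit Df = s·(H − f)/(H − s) = 430 × (791.2 − 10) / (791.2 − 430) = 430 × 781.2 / 361.2 ≈ 929.93 mm.
Depth of field = Df − Dn = 929.93 − 279.66 ≈ 650.27 mm ≈ 0.650 m.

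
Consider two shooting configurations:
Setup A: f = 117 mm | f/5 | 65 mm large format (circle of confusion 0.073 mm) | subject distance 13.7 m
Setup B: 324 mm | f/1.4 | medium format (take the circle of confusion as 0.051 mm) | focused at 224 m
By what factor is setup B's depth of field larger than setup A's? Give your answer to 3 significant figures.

Setup A: H = 117²/(5×0.073) + 117 ≈ 37621.1 mm; DoF = Df − Dn = 21479 − 10057 ≈ 11422 mm.
Setup B: H = 324²/(1.4×0.051) + 324 ≈ 1470576.1 mm; DoF = Df − Dn = 264193 − 194422 ≈ 69771 mm.
Ratio = 69771 / 11422 ≈ 6.11.

6.11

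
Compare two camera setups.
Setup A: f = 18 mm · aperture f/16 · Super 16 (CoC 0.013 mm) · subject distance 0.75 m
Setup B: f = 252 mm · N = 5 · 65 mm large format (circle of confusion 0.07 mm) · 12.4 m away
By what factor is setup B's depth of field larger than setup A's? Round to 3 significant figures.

1.84

Setup A: H = 18²/(16×0.013) + 18 ≈ 1575.7 mm; DoF = Df − Dn = 1414.90 − 510.23 ≈ 904.67 mm.
Setup B: H = 252²/(5×0.07) + 252 ≈ 181692.0 mm; DoF = Df − Dn = 13289.8 − 11621.9 ≈ 1667.9 mm.
Ratio = 1667.9 / 904.67 ≈ 1.84.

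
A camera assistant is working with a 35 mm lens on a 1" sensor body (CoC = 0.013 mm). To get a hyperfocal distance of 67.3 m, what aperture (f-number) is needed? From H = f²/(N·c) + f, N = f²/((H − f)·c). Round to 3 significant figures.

Rearrange H = f²/(N·c) + f for N: N = f² / ((H − f)·c).
N = 35² / ((67300 − 35) × 0.013) = 1225 / 874.4 ≈ 1.40.

f/1.40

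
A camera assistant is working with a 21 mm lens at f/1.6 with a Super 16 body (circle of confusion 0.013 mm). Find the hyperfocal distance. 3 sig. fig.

Hyperfocal distance H = f²/(N·c) + f = 21²/(1.6 × 0.013) + 21 = 441/0.0208 + 21 ≈ 21222.9 mm ≈ 21.2 m.

21.2 m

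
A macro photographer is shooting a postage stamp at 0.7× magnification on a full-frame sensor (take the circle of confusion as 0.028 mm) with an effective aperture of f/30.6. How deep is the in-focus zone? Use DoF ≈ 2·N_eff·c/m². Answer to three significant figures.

At magnification m, DoF ≈ 2·N_eff·c/m² = 2 × 30.6 × 0.028 / 0.7² = 1.714 / 0.49 ≈ 3.5 mm.

3.50 mm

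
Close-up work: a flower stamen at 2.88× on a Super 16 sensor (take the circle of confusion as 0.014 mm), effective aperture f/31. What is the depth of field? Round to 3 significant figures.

At magnification m, DoF ≈ 2·N_eff·c/m² = 2 × 31 × 0.014 / 2.88² = 0.868 / 8.294 ≈ 0.105 mm.

0.105 mm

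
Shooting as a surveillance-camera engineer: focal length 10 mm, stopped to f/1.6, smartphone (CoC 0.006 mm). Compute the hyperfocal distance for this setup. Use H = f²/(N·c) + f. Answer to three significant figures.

Hyperfocal distance H = f²/(N·c) + f = 10²/(1.6 × 0.006) + 10 = 100/0.0096 + 10 ≈ 10426.7 mm ≈ 10.4 m.

10.4 m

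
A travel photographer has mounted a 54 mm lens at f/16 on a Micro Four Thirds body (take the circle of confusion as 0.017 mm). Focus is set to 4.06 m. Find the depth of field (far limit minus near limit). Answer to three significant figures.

3.53 m

Hyperfocal distance H = f²/(N·c) + f = 54²/(16 × 0.017) + 54 = 2916/0.272 + 54 ≈ 10774.6 mm ≈ 10.77 m.
Near limit Dn = s·(H − f)/(H + s − 2f) = 4060 × (10774.6 − 54) / (10774.6 + 4060 − 2 × 54) = 4060 × 10720.6 / 14726.6 ≈ 2955.6 mm.
Far limit Df = s·(H − f)/(H − s) = 4060 × (10774.6 − 54) / (10774.6 − 4060) = 4060 × 10720.6 / 6714.6 ≈ 6482.2 mm.
Depth of field = Df − Dn = 6482.2 − 2955.6 ≈ 3526.6 mm ≈ 3.53 m.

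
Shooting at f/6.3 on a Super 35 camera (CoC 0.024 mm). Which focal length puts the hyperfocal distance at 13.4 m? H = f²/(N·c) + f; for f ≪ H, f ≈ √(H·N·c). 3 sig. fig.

44.9 mm

From H = f²/(N·c) + f, with f ≪ H: f ≈ √(H·N·c) = √(13400 × 6.3 × 0.024) = √2026.1 ≈ 45.01 mm.
Exact: f² + N·c·f − N·c·H = 0 ⇒ f = (−N·c + √((N·c)² + 4·N·c·H))/2 = (−0.1512 + √8104.3)/2 ≈ 44.936 mm ≈ 44.9 mm.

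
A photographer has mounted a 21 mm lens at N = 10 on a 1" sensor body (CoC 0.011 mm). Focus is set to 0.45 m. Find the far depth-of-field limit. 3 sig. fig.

Hyperfocal distance H = f²/(N·c) + f = 21²/(10 × 0.011) + 21 = 441/0.11 + 21 ≈ 4030.1 mm ≈ 4.030 m.
Far limit Df = s·(H − f)/(H − s) = 450 × (4030.1 − 21) / (4030.1 − 450) = 450 × 4009.1 / 3580.1 ≈ 503.92 mm ≈ 0.504 m.

0.504 m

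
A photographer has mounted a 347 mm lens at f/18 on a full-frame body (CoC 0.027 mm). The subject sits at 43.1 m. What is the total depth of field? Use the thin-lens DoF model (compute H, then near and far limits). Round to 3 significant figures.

Hyperfocal distance H = f²/(N·c) + f = 347²/(18 × 0.027) + 347 = 120409/0.486 + 347 ≈ 248102.1 mm ≈ 248.1 m.
Near limit Dn = s·(H − f)/(H + s − 2f) = 43100 × (248102.1 − 347) / (248102.1 + 43100 − 2 × 347) = 43100 × 247755.1 / 290508.1 ≈ 36757 mm.
Far limit Df = s·(H − f)/(H − s) = 43100 × (248102.1 − 347) / (248102.1 − 43100) = 43100 × 247755.1 / 205002.1 ≈ 52088 mm.
Depth of field = Df − Dn = 52088 − 36757 ≈ 15331 mm ≈ 15.3 m.

15.3 m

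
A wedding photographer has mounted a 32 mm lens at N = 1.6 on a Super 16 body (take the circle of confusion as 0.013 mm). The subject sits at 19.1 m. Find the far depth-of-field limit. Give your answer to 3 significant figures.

Hyperfocal distance H = f²/(N·c) + f = 32²/(1.6 × 0.013) + 32 = 1024/0.0208 + 32 ≈ 49262.8 mm ≈ 49.26 m.
Far limit Df = s·(H − f)/(H − s) = 19100 × (49262.8 − 32) / (49262.8 − 19100) = 19100 × 49230.8 / 30162.8 ≈ 31174 mm ≈ 31.2 m.

31.2 m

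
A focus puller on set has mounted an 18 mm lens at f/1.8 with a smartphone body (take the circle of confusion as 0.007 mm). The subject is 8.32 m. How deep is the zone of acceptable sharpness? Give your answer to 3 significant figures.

6.00 m

Hyperfocal distance H = f²/(N·c) + f = 18²/(1.8 × 0.007) + 18 = 324/0.0126 + 18 ≈ 25732.3 mm ≈ 25.73 m.
Near limit Dn = s·(H − f)/(H + s − 2f) = 8320 × (25732.3 − 18) / (25732.3 + 8320 − 2 × 18) = 8320 × 25714.3 / 34016.3 ≈ 6289.4 mm.
Far limit Df = s·(H − f)/(H − s) = 8320 × (25732.3 − 18) / (25732.3 − 8320) = 8320 × 25714.3 / 17412.3 ≈ 12286.9 mm.
Depth of field = Df − Dn = 12286.9 − 6289.4 ≈ 5997.5 mm ≈ 6.00 m.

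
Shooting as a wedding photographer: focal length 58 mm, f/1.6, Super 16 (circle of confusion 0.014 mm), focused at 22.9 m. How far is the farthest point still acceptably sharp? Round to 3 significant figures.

Hyperfocal distance H = f²/(N·c) + f = 58²/(1.6 × 0.014) + 58 = 3364/0.0224 + 58 ≈ 150236.6 mm ≈ 150.2 m.
Far limit Df = s·(H − f)/(H − s) = 22900 × (150236.6 − 58) / (150236.6 − 22900) = 22900 × 150178.6 / 127336.6 ≈ 27008 mm ≈ 27.0 m.

27.0 m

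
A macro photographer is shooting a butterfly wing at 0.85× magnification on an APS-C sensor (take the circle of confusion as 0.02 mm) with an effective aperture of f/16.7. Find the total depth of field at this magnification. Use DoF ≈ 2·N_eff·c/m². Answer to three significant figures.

At magnification m, DoF ≈ 2·N_eff·c/m² = 2 × 16.7 × 0.02 / 0.85² = 0.668 / 0.7225 ≈ 0.925 mm.

0.925 mm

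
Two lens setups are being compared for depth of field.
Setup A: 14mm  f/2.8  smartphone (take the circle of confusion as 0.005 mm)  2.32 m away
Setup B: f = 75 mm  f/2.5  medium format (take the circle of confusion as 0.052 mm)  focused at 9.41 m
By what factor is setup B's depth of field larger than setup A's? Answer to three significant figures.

Setup A: H = 14²/(2.8×0.005) + 14 ≈ 14014.0 mm; DoF = Df − Dn = 2777.49 − 1991.90 ≈ 785.59 mm.
Setup B: H = 75²/(2.5×0.052) + 75 ≈ 43344.2 mm; DoF = Df − Dn = 11998.6 − 7740.1 ≈ 4258.5 mm.
Ratio = 4258.5 / 785.59 ≈ 5.42.

5.42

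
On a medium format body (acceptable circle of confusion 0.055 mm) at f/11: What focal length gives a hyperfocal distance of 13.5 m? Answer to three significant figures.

90.1 mm

From H = f²/(N·c) + f, with f ≪ H: f ≈ √(H·N·c) = √(13500 × 11 × 0.055) = √8167.5 ≈ 90.37 mm.
Exact: f² + N·c·f − N·c·H = 0 ⇒ f = (−N·c + √((N·c)² + 4·N·c·H))/2 = (−0.605 + √32670)/2 ≈ 90.072 mm ≈ 90.1 mm.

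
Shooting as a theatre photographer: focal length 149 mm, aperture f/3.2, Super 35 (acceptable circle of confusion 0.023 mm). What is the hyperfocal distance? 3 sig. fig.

302 m

Hyperfocal distance H = f²/(N·c) + f = 149²/(3.2 × 0.023) + 149 = 22201/0.0736 + 149 ≈ 301793.0 mm ≈ 302 m.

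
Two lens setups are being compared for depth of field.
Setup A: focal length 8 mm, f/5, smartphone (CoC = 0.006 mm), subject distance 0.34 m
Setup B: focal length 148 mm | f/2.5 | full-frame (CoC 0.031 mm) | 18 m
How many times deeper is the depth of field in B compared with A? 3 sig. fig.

21.1

Setup A: H = 8²/(5×0.006) + 8 ≈ 2141.3 mm; DoF = Df − Dn = 402.66 − 294.21 ≈ 108.45 mm.
Setup B: H = 148²/(2.5×0.031) + 148 ≈ 282780.3 mm; DoF = Df − Dn = 19213.6 − 16930.6 ≈ 2283.0 mm.
Ratio = 2283.0 / 108.45 ≈ 21.1.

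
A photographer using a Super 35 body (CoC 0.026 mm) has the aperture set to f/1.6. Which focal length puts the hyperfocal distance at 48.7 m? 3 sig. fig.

45.0 mm

From H = f²/(N·c) + f, with f ≪ H: f ≈ √(H·N·c) = √(48700 × 1.6 × 0.026) = √2025.9 ≈ 45.01 mm.
The +f correction barely moves this — solving exactly, f² + N·c·f − N·c·H = 0 ⇒ f = (−N·c + √((N·c)² + 4·N·c·H))/2 = (−0.0416 + √8103.7)/2 ≈ 44.989 mm, so f ≈ 45.0 mm.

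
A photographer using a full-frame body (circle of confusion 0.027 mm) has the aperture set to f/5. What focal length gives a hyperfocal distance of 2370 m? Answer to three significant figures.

From H = f²/(N·c) + f, with f ≪ H: f ≈ √(H·N·c) = √(2370000 × 5 × 0.027) = √319950 ≈ 565.6 mm.
The +f correction barely moves this — solving exactly, f² + N·c·f − N·c·H = 0 ⇒ f = (−N·c + √((N·c)² + 4·N·c·H))/2 = (−0.135 + √1279800)/2 ≈ 565.57 mm, so f ≈ 566 mm.

566 mm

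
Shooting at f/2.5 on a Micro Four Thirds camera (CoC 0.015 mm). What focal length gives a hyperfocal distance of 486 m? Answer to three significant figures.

From H = f²/(N·c) + f, with f ≪ H: f ≈ √(H·N·c) = √(486000 × 2.5 × 0.015) = √18225 ≈ 135.0 mm.
The +f correction barely moves this — solving exactly, f² + N·c·f − N·c·H = 0 ⇒ f = (−N·c + √((N·c)² + 4·N·c·H))/2 = (−0.0375 + √72900)/2 ≈ 134.98 mm, so f ≈ 135 mm.

135 mm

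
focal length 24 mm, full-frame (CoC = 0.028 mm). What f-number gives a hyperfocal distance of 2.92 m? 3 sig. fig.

Rearrange H = f²/(N·c) + f for N: N = f² / ((H − f)·c).
N = 24² / ((2920 − 24) × 0.028) = 576 / 81.09 ≈ 7.10.

f/7.10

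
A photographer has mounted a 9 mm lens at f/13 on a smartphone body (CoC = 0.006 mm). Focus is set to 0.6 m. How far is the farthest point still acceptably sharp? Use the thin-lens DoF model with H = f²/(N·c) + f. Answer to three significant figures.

Hyperfocal distance H = f²/(N·c) + f = 9²/(13 × 0.006) + 9 = 81/0.078 + 9 ≈ 1047.5 mm ≈ 1.047 m.
Far limit Df = s·(H − f)/(H − s) = 600 × (1047.5 − 9) / (1047.5 − 600) = 600 × 1038.5 / 447.5 ≈ 1392.5 mm ≈ 1.39 m.

1.39 m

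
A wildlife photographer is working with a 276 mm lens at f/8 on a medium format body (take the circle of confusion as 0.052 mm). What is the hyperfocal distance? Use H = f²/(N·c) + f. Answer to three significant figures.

Hyperfocal distance H = f²/(N·c) + f = 276²/(8 × 0.052) + 276 = 76176/0.416 + 276 ≈ 183391.4 mm ≈ 183 m.

183 m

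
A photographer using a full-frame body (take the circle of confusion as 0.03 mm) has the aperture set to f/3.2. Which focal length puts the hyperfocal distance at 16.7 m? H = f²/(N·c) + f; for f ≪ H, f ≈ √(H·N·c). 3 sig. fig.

40.0 mm

From H = f²/(N·c) + f, with f ≪ H: f ≈ √(H·N·c) = √(16700 × 3.2 × 0.03) = √1603.2 ≈ 40.04 mm.
The +f correction barely moves this — solving exactly, f² + N·c·f − N·c·H = 0 ⇒ f = (−N·c + √((N·c)² + 4·N·c·H))/2 = (−0.096 + √6412.8)/2 ≈ 39.992 mm, so f ≈ 40.0 mm.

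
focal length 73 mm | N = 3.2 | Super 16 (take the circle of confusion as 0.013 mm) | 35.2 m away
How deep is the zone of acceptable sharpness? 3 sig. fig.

20.9 m

Hyperfocal distance H = f²/(N·c) + f = 73²/(3.2 × 0.013) + 73 = 5329/0.0416 + 73 ≈ 128174.0 mm ≈ 128.2 m.
Near limit Dn = s·(H − f)/(H + s − 2f) = 35200 × (128174.0 − 73) / (128174.0 + 35200 − 2 × 73) = 35200 × 128101.0 / 163228.0 ≈ 27625 mm.
Far limit Df = s·(H − f)/(H − s) = 35200 × (128174.0 − 73) / (128174.0 − 35200) = 35200 × 128101.0 / 92974.0 ≈ 48499 mm.
Depth of field = Df − Dn = 48499 − 27625 ≈ 20874 mm ≈ 20.9 m.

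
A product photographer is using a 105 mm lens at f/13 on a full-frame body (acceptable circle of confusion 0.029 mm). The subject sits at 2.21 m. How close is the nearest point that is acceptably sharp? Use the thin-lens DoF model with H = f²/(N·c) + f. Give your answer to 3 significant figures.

Hyperfocal distance H = f²/(N·c) + f = 105²/(13 × 0.029) + 105 = 11025/0.377 + 105 ≈ 29349.0 mm ≈ 29.35 m.
Near limit Dn = s·(H − f)/(H + s − 2f) = 2210 × (29349.0 − 105) / (29349.0 + 2210 − 2 × 105) = 2210 × 29244.0 / 31349.0 ≈ 2061.6 mm ≈ 2.06 m.

2.06 m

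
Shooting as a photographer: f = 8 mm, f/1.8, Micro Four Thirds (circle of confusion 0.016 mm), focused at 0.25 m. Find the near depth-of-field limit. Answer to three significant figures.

225 mm

Hyperfocal distance H = f²/(N·c) + f = 8²/(1.8 × 0.016) + 8 = 64/0.0288 + 8 ≈ 2230.2 mm ≈ 2.230 m.
Near limit Dn = s·(H − f)/(H + s − 2f) = 250 × (2230.2 − 8) / (2230.2 + 250 − 2 × 8) = 250 × 2222.2 / 2464.2 ≈ 225.45 mm.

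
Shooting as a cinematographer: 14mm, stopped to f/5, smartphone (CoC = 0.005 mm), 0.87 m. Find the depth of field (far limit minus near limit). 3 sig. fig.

192 mm

Hyperfocal distance H = f²/(N·c) + f = 14²/(5 × 0.005) + 14 = 196/0.025 + 14 ≈ 7854.0 mm ≈ 7.854 m.
Near limit Dn = s·(H − f)/(H + s − 2f) = 870 × (7854.0 − 14) / (7854.0 + 870 − 2 × 14) = 870 × 7840.0 / 8696.0 ≈ 784.36 mm.
Far limit Df = s·(H − f)/(H − s) = 870 × (7854.0 − 14) / (7854.0 − 870) = 870 × 7840.0 / 6984.0 ≈ 976.63 mm.
Depth of field = Df − Dn = 976.63 − 784.36 ≈ 192.27 mm.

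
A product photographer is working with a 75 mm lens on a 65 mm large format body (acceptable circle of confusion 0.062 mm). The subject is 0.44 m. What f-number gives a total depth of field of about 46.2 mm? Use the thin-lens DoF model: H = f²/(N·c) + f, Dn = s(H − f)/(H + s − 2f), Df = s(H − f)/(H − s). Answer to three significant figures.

f/13

Write h = H − f = f²/(N·c). The thin-lens limits are Dn = s·h/(h + (s−f)) and Df = s·h/(h − (s−f)), so DoF = Df − Dn = 2·s·(s−f)·h / (h² − (s−f)²).
That is a quadratic in h: DoF·h² − 2·s·(s−f)·h − DoF·(s−f)² = 0 ⇒ h = (s−f)·(s + √(s² + DoF²)) / DoF = 365 × (440 + √(440² + 46.2²)) / 46.2 = 365 × (440 + 442.419) / 46.2 ≈ 6971.5 mm.
Then N = f²/(c·h) = 75² / (0.062 × 6971.5) = 5625 / 432.23 ≈ 13.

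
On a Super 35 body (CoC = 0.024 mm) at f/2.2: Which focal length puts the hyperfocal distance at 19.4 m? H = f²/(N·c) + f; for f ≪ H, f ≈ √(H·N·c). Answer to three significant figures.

32.0 mm

From H = f²/(N·c) + f, with f ≪ H: f ≈ √(H·N·c) = √(19400 × 2.2 × 0.024) = √1024.3 ≈ 32.00 mm.
The +f correction barely moves this — solving exactly, f² + N·c·f − N·c·H = 0 ⇒ f = (−N·c + √((N·c)² + 4·N·c·H))/2 = (−0.0528 + √4097.3)/2 ≈ 31.979 mm, so f ≈ 32.0 mm.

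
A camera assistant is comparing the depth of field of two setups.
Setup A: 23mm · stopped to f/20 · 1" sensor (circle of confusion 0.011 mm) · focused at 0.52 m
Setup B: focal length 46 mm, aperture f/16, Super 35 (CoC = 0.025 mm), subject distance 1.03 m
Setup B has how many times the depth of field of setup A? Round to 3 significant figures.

Setup A: H = 23²/(20×0.011) + 23 ≈ 2427.5 mm; DoF = Df − Dn = 655.48 − 430.93 ≈ 224.55 mm.
Setup B: H = 46²/(16×0.025) + 46 ≈ 5336.0 mm; DoF = Df − Dn = 1265.37 − 868.46 ≈ 396.91 mm.
Ratio = 396.91 / 224.55 ≈ 1.77.

1.77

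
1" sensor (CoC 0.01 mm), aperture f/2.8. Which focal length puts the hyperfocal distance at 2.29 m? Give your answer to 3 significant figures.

From H = f²/(N·c) + f, with f ≪ H: f ≈ √(H·N·c) = √(2290 × 2.8 × 0.01) = √64.120 ≈ 8.007 mm.
Exact: f² + N·c·f − N·c·H = 0 ⇒ f = (−N·c + √((N·c)² + 4·N·c·H))/2 = (−0.028 + √256.48)/2 ≈ 7.9935 mm ≈ 7.99 mm.

7.99 mm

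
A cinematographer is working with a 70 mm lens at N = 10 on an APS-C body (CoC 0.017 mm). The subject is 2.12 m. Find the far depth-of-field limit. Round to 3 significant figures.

2.28 m

Hyperfocal distance H = f²/(N·c) + f = 70²/(10 × 0.017) + 70 = 4900/0.17 + 70 ≈ 28893.5 mm ≈ 28.89 m.
Far limit Df = s·(H − f)/(H − s) = 2120 × (28893.5 − 70) / (28893.5 − 2120) = 2120 × 28823.5 / 26773.5 ≈ 2282.3 mm ≈ 2.28 m.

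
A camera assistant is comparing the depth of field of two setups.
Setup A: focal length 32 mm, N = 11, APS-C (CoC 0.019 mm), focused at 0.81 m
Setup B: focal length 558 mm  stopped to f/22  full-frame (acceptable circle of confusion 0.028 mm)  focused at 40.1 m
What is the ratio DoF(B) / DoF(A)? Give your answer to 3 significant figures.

Setup A: H = 32²/(11×0.019) + 32 ≈ 4931.5 mm; DoF = Df − Dn = 962.90 − 699.00 ≈ 263.90 mm.
Setup B: H = 558²/(22×0.028) + 558 ≈ 506019.0 mm; DoF = Df − Dn = 43503.2 − 37190.6 ≈ 6312.6 mm.
Ratio = 6312.6 / 263.90 ≈ 23.9.

23.9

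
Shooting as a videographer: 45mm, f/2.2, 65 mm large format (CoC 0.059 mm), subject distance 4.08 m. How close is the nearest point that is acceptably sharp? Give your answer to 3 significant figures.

3.24 m

Hyperfocal distance H = f²/(N·c) + f = 45²/(2.2 × 0.059) + 45 = 2025/0.1298 + 45 ≈ 15645.9 mm ≈ 15.65 m.
Near limit Dn = s·(H − f)/(H + s − 2f) = 4080 × (15645.9 − 45) / (15645.9 + 4080 − 2 × 45) = 4080 × 15600.9 / 19635.9 ≈ 3241.6 mm ≈ 3.24 m.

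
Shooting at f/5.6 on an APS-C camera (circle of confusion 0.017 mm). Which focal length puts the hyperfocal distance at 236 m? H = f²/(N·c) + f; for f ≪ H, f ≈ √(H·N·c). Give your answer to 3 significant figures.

From H = f²/(N·c) + f, with f ≪ H: f ≈ √(H·N·c) = √(236000 × 5.6 × 0.017) = √22467 ≈ 149.9 mm.
The +f correction barely moves this — solving exactly, f² + N·c·f − N·c·H = 0 ⇒ f = (−N·c + √((N·c)² + 4·N·c·H))/2 = (−0.0952 + √89869)/2 ≈ 149.84 mm, so f ≈ 150 mm.

150 mm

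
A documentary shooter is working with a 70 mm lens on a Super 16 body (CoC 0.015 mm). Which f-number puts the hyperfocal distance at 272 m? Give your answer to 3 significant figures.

Rearrange H = f²/(N·c) + f for N: N = f² / ((H − f)·c).
N = 70² / ((272000 − 70) × 0.015) = 4900 / 4079 ≈ 1.20.

f/1.20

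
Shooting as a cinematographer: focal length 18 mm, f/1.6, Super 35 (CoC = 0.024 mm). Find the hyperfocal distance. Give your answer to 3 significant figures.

Hyperfocal distance H = f²/(N·c) + f = 18²/(1.6 × 0.024) + 18 = 324/0.0384 + 18 ≈ 8455.5 mm ≈ 8.46 m.

8.46 m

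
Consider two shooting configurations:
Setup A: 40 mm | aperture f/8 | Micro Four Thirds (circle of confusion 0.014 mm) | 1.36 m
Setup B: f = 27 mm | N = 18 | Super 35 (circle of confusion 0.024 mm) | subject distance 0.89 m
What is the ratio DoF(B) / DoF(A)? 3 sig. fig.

Setup A: H = 40²/(8×0.014) + 40 ≈ 14325.7 mm; DoF = Df − Dn = 1498.46 − 1244.97 ≈ 253.49 mm.
Setup B: H = 27²/(18×0.024) + 27 ≈ 1714.5 mm; DoF = Df − Dn = 1821.6 − 588.9 ≈ 1232.7 mm.
Ratio = 1232.7 / 253.49 ≈ 4.86.

4.86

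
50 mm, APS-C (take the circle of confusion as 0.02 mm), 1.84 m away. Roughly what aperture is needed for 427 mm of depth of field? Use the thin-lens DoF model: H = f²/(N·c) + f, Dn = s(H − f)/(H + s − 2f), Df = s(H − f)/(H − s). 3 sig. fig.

Write h = H − f = f²/(N·c). The thin-lens limits are Dn = s·h/(h + (s−f)) and Df = s·h/(h − (s−f)), so DoF = Df − Dn = 2·s·(s−f)·h / (h² − (s−f)²).
That is a quadratic in h: DoF·h² − 2·s·(s−f)·h − DoF·(s−f)² = 0 ⇒ h = (s−f)·(s + √(s² + DoF²)) / DoF = 1790 × (1840 + √(1840² + 427²)) / 427 = 1790 × (1840 + 1888.90) / 427 ≈ 15632 mm.
Then N = f²/(c·h) = 50² / (0.02 × 15632) = 2500 / 312.63 ≈ 8.

f/8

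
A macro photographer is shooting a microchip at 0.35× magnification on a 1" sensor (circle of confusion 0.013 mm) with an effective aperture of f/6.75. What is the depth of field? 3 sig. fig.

At magnification m, DoF ≈ 2·N_eff·c/m² = 2 × 6.75 × 0.013 / 0.35² = 0.1755 / 0.1225 ≈ 1.43 mm.

1.43 mm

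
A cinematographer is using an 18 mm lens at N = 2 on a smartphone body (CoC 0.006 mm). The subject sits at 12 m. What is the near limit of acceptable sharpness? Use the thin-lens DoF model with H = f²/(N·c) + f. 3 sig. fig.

Hyperfocal distance H = f²/(N·c) + f = 18²/(2 × 0.006) + 18 = 324/0.012 + 18 ≈ 27018.0 mm ≈ 27.02 m.
Near limit Dn = s·(H − f)/(H + s − 2f) = 12000 × (27018.0 − 18) / (27018.0 + 12000 − 2 × 18) = 12000 × 27000.0 / 38982.0 ≈ 8311.5 mm ≈ 8.31 m.

8.31 m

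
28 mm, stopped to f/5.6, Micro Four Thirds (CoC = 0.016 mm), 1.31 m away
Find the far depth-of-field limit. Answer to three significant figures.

Hyperfocal distance H = f²/(N·c) + f = 28²/(5.6 × 0.016) + 28 = 784/0.0896 + 28 ≈ 8778.0 mm ≈ 8.778 m.
Far limit Df = s·(H − f)/(H − s) = 1310 × (8778.0 − 28) / (8778.0 − 1310) = 1310 × 8750.0 / 7468.0 ≈ 1534.9 mm ≈ 1.53 m.

1.53 m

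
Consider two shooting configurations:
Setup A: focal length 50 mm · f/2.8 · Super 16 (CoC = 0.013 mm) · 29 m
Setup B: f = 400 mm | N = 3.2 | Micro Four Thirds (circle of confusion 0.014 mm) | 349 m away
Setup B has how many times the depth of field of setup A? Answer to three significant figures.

Setup A: H = 50²/(2.8×0.013) + 50 ≈ 68731.3 mm; DoF = Df − Dn = 50131 − 20401 ≈ 29730 mm.
Setup B: H = 400²/(3.2×0.014) + 400 ≈ 3571828.6 mm; DoF = Df − Dn = 386750 − 317964 ≈ 68786 mm.
Ratio = 68786 / 29730 ≈ 2.31.

2.31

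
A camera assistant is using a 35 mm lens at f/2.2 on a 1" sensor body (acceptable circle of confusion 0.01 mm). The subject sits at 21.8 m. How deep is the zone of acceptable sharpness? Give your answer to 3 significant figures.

Hyperfocal distance H = f²/(N·c) + f = 35²/(2.2 × 0.01) + 35 = 1225/0.022 + 35 ≈ 55716.8 mm ≈ 55.72 m.
Near limit Dn = s·(H − f)/(H + s − 2f) = 21800 × (55716.8 − 35) / (55716.8 + 21800 − 2 × 35) = 21800 × 55681.8 / 77446.8 ≈ 15674 mm.
Far limit Df = s·(H − f)/(H − s) = 21800 × (55716.8 − 35) / (55716.8 − 21800) = 21800 × 55681.8 / 33916.8 ≈ 35789 mm.
Depth of field = Df − Dn = 35789 − 15674 ≈ 20115 mm ≈ 20.1 m.

20.1 m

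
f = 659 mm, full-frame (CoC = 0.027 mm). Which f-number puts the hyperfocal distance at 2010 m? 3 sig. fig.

f/8

Rearrange H = f²/(N·c) + f for N: N = f² / ((H − f)·c).
N = 659² / ((2010000 − 659) × 0.027) = 434281 / 54252 ≈ 8.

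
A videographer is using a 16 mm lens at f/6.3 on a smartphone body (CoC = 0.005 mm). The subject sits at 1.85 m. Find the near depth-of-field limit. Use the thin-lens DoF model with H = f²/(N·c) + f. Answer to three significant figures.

1.51 m

Hyperfocal distance H = f²/(N·c) + f = 16²/(6.3 × 0.005) + 16 = 256/0.0315 + 16 ≈ 8143.0 mm ≈ 8.143 m.
Near limit Dn = s·(H − f)/(H + s − 2f) = 1850 × (8143.0 − 16) / (8143.0 + 1850 − 2 × 16) = 1850 × 8127.0 / 9961.0 ≈ 1509.4 mm ≈ 1.51 m.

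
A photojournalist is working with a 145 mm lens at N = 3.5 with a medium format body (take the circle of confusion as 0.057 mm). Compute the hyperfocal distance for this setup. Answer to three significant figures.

106 m

Hyperfocal distance H = f²/(N·c) + f = 145²/(3.5 × 0.057) + 145 = 21025/0.1995 + 145 ≈ 105533.5 mm ≈ 106 m.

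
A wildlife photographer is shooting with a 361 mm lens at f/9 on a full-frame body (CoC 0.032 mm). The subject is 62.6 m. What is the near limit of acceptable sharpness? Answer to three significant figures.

Hyperfocal distance H = f²/(N·c) + f = 361²/(9 × 0.032) + 361 = 130321/0.288 + 361 ≈ 452864.5 mm ≈ 452.9 m.
Near limit Dn = s·(H − f)/(H + s − 2f) = 62600 × (452864.5 − 361) / (452864.5 + 62600 − 2 × 361) = 62600 × 452503.5 / 514742.5 ≈ 55031 mm ≈ 55.0 m.

55.0 m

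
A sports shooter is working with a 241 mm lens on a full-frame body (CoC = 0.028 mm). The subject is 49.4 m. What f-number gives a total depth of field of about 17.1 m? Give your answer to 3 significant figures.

Write h = H − f = f²/(N·c). The thin-lens limits are Dn = s·h/(h + (s−f)) and Df = s·h/(h − (s−f)), so DoF = Df − Dn = 2·s·(s−f)·h / (h² − (s−f)²).
That is a quadratic in h: DoF·h² − 2·s·(s−f)·h − DoF·(s−f)² = 0 ⇒ h = (s−f)·(s + √(s² + DoF²)) / DoF = 49159 × (49400 + √(49400² + 17100²)) / 17100 = 49159 × (49400 + 52275.9) / 17100 ≈ 292297 mm.
Then N = f²/(c·h) = 241² / (0.028 × 292297) = 58081 / 8184.3 ≈ 7.10.

f/7.10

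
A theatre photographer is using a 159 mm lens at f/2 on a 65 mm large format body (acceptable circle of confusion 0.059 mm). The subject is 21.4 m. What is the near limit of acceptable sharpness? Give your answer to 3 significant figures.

Hyperfocal distance H = f²/(N·c) + f = 159²/(2 × 0.059) + 159 = 25281/0.118 + 159 ≈ 214404.8 mm ≈ 214.4 m.
Near limit Dn = s·(H − f)/(H + s − 2f) = 21400 × (214404.8 − 159) / (214404.8 + 21400 − 2 × 159) = 21400 × 214245.8 / 235486.8 ≈ 19470 mm ≈ 19.5 m.

19.5 m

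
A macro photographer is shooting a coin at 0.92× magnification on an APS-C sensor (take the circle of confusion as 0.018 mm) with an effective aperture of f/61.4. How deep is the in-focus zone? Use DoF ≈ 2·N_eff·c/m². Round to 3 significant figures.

2.61 mm

At magnification m, DoF ≈ 2·N_eff·c/m² = 2 × 61.4 × 0.018 / 0.92² = 2.21 / 0.8464 ≈ 2.61 mm.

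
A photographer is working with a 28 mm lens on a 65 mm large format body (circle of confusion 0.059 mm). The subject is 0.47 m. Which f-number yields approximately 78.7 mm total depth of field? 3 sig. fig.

Write h = H − f = f²/(N·c). The thin-lens limits are Dn = s·h/(h + (s−f)) and Df = s·h/(h − (s−f)), so DoF = Df − Dn = 2·s·(s−f)·h / (h² − (s−f)²).
That is a quadratic in h: DoF·h² − 2·s·(s−f)·h − DoF·(s−f)² = 0 ⇒ h = (s−f)·(s + √(s² + DoF²)) / DoF = 442 × (470 + √(470² + 78.7²)) / 78.7 = 442 × (470 + 476.543) / 78.7 ≈ 5316.0 mm.
Then N = f²/(c·h) = 28² / (0.059 × 5316.0) = 784 / 313.65 ≈ 2.50.

f/2.50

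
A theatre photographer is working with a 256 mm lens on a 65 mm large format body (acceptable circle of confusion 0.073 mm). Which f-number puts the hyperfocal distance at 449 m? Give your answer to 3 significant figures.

f/2.00

Rearrange H = f²/(N·c) + f for N: N = f² / ((H − f)·c).
N = 256² / ((449000 − 256) × 0.073) = 65536 / 32758 ≈ 2.00.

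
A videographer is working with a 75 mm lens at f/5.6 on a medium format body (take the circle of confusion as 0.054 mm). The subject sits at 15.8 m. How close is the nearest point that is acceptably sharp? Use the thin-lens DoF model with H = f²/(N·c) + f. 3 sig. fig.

Hyperfocal distance H = f²/(N·c) + f = 75²/(5.6 × 0.054) + 75 = 5625/0.3024 + 75 ≈ 18676.2 mm ≈ 18.68 m.
Near limit Dn = s·(H − f)/(H + s − 2f) = 15800 × (18676.2 − 75) / (18676.2 + 15800 − 2 × 75) = 15800 × 18601.2 / 34326.2 ≈ 8561.9 mm ≈ 8.56 m.

8.56 m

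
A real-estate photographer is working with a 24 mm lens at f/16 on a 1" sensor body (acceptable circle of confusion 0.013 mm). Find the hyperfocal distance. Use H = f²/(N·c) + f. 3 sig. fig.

2.79 m

Hyperfocal distance H = f²/(N·c) + f = 24²/(16 × 0.013) + 24 = 576/0.208 + 24 ≈ 2793.2 mm ≈ 2.79 m.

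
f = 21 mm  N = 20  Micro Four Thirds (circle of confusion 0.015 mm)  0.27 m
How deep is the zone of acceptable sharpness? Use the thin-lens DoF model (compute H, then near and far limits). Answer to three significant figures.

94.2 mm

Hyperfocal distance H = f²/(N·c) + f = 21²/(20 × 0.015) + 21 = 441/0.3 + 21 ≈ 1491.0 mm ≈ 1.491 m.
Near limit Dn = s·(H − f)/(H + s − 2f) = 270 × (1491.0 − 21) / (1491.0 + 270 − 2 × 21) = 270 × 1470.0 / 1719.0 ≈ 230.890 mm.
Far limit Df = s·(H − f)/(H − s) = 270 × (1491.0 − 21) / (1491.0 − 270) = 270 × 1470.0 / 1221.0 ≈ 325.061 mm.
Depth of field = Df − Dn = 325.061 − 230.890 ≈ 94.171 mm.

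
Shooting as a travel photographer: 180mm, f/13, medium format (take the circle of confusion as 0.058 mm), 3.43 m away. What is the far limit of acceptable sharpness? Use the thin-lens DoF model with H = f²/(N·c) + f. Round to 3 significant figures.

3.71 m

Hyperfocal distance H = f²/(N·c) + f = 180²/(13 × 0.058) + 180 = 32400/0.754 + 180 ≈ 43150.8 mm ≈ 43.15 m.
Far limit Df = s·(H − f)/(H − s) = 3430 × (43150.8 − 180) / (43150.8 − 3430) = 3430 × 42970.8 / 39720.8 ≈ 3710.6 mm ≈ 3.71 m.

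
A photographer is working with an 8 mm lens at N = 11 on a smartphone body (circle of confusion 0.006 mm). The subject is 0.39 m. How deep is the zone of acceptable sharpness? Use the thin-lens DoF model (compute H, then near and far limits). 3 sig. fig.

Hyperfocal distance H = f²/(N·c) + f = 8²/(11 × 0.006) + 8 = 64/0.066 + 8 ≈ 977.7 mm ≈ 0.978 m.
Near limit Dn = s·(H − f)/(H + s − 2f) = 390 × (977.7 − 8) / (977.7 + 390 − 2 × 8) = 390 × 969.7 / 1351.7 ≈ 279.78 mm.
Far limit Df = s·(H − f)/(H − s) = 390 × (977.7 − 8) / (977.7 − 390) = 390 × 969.7 / 587.7 ≈ 643.50 mm.
Depth of field = Df − Dn = 643.50 − 279.78 ≈ 363.72 mm.

364 mm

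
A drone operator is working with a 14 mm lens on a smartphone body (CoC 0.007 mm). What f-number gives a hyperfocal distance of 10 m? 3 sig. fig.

f/2.80

Rearrange H = f²/(N·c) + f for N: N = f² / ((H − f)·c).
N = 14² / ((10000 − 14) × 0.007) = 196 / 69.90 ≈ 2.80.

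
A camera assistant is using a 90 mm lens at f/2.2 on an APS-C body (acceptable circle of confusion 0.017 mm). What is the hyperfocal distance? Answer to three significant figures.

217 m

Hyperfocal distance H = f²/(N·c) + f = 90²/(2.2 × 0.017) + 90 = 8100/0.0374 + 90 ≈ 216667.5 mm ≈ 217 m.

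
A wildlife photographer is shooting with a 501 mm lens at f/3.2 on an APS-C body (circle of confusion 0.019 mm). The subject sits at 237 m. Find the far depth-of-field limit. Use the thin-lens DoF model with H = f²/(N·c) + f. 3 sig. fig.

251 m

Hyperfocal distance H = f²/(N·c) + f = 501²/(3.2 × 0.019) + 501 = 251001/0.0608 + 501 ≈ 4128806.9 mm ≈ 4129 m.
Far limit Df = s·(H − f)/(H − s) = 237000 × (4128806.9 − 501) / (4128806.9 − 237000) = 237000 × 4128305.9 / 3891806.9 ≈ 251402 mm ≈ 251 m.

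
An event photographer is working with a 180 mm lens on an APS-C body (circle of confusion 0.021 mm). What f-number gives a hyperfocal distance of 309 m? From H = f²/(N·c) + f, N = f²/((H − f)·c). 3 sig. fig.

Rearrange H = f²/(N·c) + f for N: N = f² / ((H − f)·c).
N = 180² / ((309000 − 180) × 0.021) = 32400 / 6485 ≈ 5.

f/5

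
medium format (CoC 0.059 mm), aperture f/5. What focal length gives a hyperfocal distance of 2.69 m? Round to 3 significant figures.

From H = f²/(N·c) + f, with f ≪ H: f ≈ √(H·N·c) = √(2690 × 5 × 0.059) = √793.55 ≈ 28.17 mm.
Exact: f² + N·c·f − N·c·H = 0 ⇒ f = (−N·c + √((N·c)² + 4·N·c·H))/2 = (−0.295 + √3174.3)/2 ≈ 28.023 mm ≈ 28.0 mm.

28.0 mm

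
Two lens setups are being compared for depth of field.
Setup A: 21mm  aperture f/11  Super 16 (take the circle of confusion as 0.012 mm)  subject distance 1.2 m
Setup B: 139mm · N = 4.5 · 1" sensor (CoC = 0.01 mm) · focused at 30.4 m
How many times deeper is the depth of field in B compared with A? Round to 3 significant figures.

4.45

Setup A: H = 21²/(11×0.012) + 21 ≈ 3361.9 mm; DoF = Df − Dn = 1854.42 − 886.98 ≈ 967.44 mm.
Setup B: H = 139²/(4.5×0.01) + 139 ≈ 429494.6 mm; DoF = Df − Dn = 32705.1 − 28398.5 ≈ 4306.6 mm.
Ratio = 4306.6 / 967.44 ≈ 4.45.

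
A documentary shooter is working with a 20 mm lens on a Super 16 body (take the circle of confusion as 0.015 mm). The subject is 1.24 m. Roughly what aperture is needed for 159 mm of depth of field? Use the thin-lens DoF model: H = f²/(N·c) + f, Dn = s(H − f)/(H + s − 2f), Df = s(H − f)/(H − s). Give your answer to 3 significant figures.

Write h = H − f = f²/(N·c). The thin-lens limits are Dn = s·h/(h + (s−f)) and Df = s·h/(h − (s−f)), so DoF = Df − Dn = 2·s·(s−f)·h / (h² − (s−f)²).
That is a quadratic in h: DoF·h² − 2·s·(s−f)·h − DoF·(s−f)² = 0 ⇒ h = (s−f)·(s + √(s² + DoF²)) / DoF = 1220 × (1240 + √(1240² + 159²)) / 159 = 1220 × (1240 + 1250.15) / 159 ≈ 19107 mm.
Then N = f²/(c·h) = 20² / (0.015 × 19107) = 400 / 286.60 ≈ 1.40.

f/1.40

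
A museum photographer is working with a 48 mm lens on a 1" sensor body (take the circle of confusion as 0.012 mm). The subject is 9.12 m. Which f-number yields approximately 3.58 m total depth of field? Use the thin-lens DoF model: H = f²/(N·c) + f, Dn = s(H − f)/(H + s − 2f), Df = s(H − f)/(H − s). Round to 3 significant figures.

Write h = H − f = f²/(N·c). The thin-lens limits are Dn = s·h/(h + (s−f)) and Df = s·h/(h − (s−f)), so DoF = Df − Dn = 2·s·(s−f)·h / (h² − (s−f)²).
That is a quadratic in h: DoF·h² − 2·s·(s−f)·h − DoF·(s−f)² = 0 ⇒ h = (s−f)·(s + √(s² + DoF²)) / DoF = 9072 × (9120 + √(9120² + 3580²)) / 3580 = 9072 × (9120 + 9797.49) / 3580 ≈ 47938 mm.
Then N = f²/(c·h) = 48² / (0.012 × 47938) = 2304 / 575.26 ≈ 4.01.

f/4.01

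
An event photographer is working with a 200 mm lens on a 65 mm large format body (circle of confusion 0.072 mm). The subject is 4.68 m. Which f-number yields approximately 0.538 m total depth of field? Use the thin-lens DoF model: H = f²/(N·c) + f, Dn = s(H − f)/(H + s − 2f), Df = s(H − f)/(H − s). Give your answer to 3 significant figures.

Write h = H − f = f²/(N·c). The thin-lens limits are Dn = s·h/(h + (s−f)) and Df = s·h/(h − (s−f)), so DoF = Df − Dn = 2·s·(s−f)·h / (h² − (s−f)²).
That is a quadratic in h: DoF·h² − 2·s·(s−f)·h − DoF·(s−f)² = 0 ⇒ h = (s−f)·(s + √(s² + DoF²)) / DoF = 4480 × (4680 + √(4680² + 538²)) / 538 = 4480 × (4680 + 4710.82) / 538 ≈ 78199 mm.
Then N = f²/(c·h) = 200² / (0.072 × 78199) = 40000 / 5630.3 ≈ 7.10.

f/7.10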